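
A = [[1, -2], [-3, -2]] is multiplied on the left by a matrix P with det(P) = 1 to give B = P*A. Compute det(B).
-8

By the multiplicative property of determinants, det(B) = det(P*A) = det(P) * det(A) = det(A),
so the determinant is invariant under multiplication by any determinant-1 matrix; we just need det(A).

det(A) = (1)(-2) - (-2)(-3) = -2 - 6 = -8

Therefore det(B) = 1 * (-8) = -8.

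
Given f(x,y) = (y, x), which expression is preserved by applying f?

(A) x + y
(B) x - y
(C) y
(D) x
A

For f(x,y) = (y, x):
After applying f: x' = y, y' = x. So x' + y' = y + x = x + y.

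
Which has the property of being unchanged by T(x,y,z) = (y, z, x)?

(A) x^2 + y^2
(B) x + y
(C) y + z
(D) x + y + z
D

Apply T(x,y,z) = (y, z, x) to each option, i.e. replace (x, y, z) by the transformed coordinates.
Substitute the transformed coordinates into each option and compare with the original:
(A) x^2 + y^2  ->  (y)^2 + (z)^2 = y^2 + z^2   [differs from x^2 + y^2: not invariant]
(B) x + y  ->  (y) + (z) = y + z   [differs from x + y: not invariant]
(C) y + z  ->  (z) + (x) = x + z   [differs from y + z: not invariant]
(D) x + y + z  ->  (y) + (z) + (x) = x + y + z   [equals x + y + z: invariant]

Only option (D), x + y + z, is unchanged by the transformation.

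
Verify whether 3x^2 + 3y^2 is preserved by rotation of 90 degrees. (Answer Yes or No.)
Yes

Applying rotation by 90 degrees: x' = x*cos(90 degrees) - y*sin(90 degrees) = -y, y' = x*sin(90 degrees) + y*cos(90 degrees) = x

Substituting into 3x^2 + 3y^2:
3(-y)^2 + 3(x)^2
= 3x^2 + 3y^2

This equals the original expression 3x^2 + 3y^2, so it IS invariant.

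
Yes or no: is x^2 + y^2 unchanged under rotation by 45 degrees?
Yes

Applying rotation by 45 degrees: x' = x*cos(45 degrees) - y*sin(45 degrees) = sqrt(2)x/2 - sqrt(2)y/2, y' = x*sin(45 degrees) + y*cos(45 degrees) = sqrt(2)x/2 + sqrt(2)y/2

Substituting into x^2 + y^2:
(sqrt(2)x/2 - sqrt(2)y/2)^2 + (sqrt(2)x/2 + sqrt(2)y/2)^2
= x^2 + y^2

This equals the original expression x^2 + y^2, so it IS invariant.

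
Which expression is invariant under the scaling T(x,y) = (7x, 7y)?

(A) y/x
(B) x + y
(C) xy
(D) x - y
A

Under the uniform scaling T(x,y) = (7x, 7y):
Substitute the transformed coordinates into each option and compare with the original:
(A) y/x  ->  (7y)/(7x) = y/x   [equals y/x: invariant]
(B) x + y  ->  (7x) + (7y) = 7x + 7y   [differs from x + y: not invariant]
(C) xy  ->  (7x)(7y) = 49xy   [differs from xy: not invariant]
(D) x - y  ->  (7x) - (7y) = 7x - 7y   [differs from x - y: not invariant]

Only option (A), y/x, is unchanged by the transformation.
The common factor 7 cancels in a ratio of coordinates, while sums, products and sums of squares pick up factors of 7 or 49.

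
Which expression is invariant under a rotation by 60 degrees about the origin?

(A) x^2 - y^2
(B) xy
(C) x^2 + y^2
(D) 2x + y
C

A rotation by 60 degrees sends (x, y) to (x/2 - sqrt(3)y/2, sqrt(3)x/2 + y/2).
Substitute the transformed coordinates into each option and compare with the original:
(A) x^2 - y^2  ->  (x/2 - sqrt(3)y/2)^2 - (sqrt(3)x/2 + y/2)^2 = -x^2/2 - sqrt(3)xy + y^2/2   [differs from x^2 - y^2: not invariant]
(B) xy  ->  (x/2 - sqrt(3)y/2)(sqrt(3)x/2 + y/2) = sqrt(3)x^2/4 - xy/2 - sqrt(3)y^2/4   [differs from xy: not invariant]
(C) x^2 + y^2  ->  (x/2 - sqrt(3)y/2)^2 + (sqrt(3)x/2 + y/2)^2 = x^2 + y^2   [equals x^2 + y^2: invariant]
(D) 2x + y  ->  2(x/2 - sqrt(3)y/2) + (sqrt(3)x/2 + y/2) = sqrt(3)x/2 + x - sqrt(3)y + y/2   [differs from 2x + y: not invariant]

Only option (C), x^2 + y^2, is unchanged by the transformation.
Geometrically, x^2 + y^2 is the squared distance from the origin, which every rotation about the origin preserves.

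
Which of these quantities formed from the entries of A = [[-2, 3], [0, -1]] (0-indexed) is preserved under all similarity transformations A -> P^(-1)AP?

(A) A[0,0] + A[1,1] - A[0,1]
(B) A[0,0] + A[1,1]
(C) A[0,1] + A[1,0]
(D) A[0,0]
B

A[0,0] + A[1,1] is the trace of A. By the cyclic property of the trace, tr(P^(-1)AP) = tr(APP^(-1)) = tr(A), so it is the same for every matrix similar to A.

The other combinations are not similarity invariants. For example, take P = [[1, 1], [1, 2]] (det P = 1), so P^(-1) = [[2, -1], [-1, 1]] and
B = P^(-1)AP = [[3, 10], [-2, -6]].
Evaluating each option on A and on B:
(A) A[0,0] + A[1,1] - A[0,1]: -6 for A, -13 for B -> changes
(B) A[0,0] + A[1,1]: -3 for A, -3 for B -> unchanged
(C) A[0,1] + A[1,0]: 3 for A, 8 for B -> changes
(D) A[0,0]: -2 for A, 3 for B -> changes

Only (B) A[0,0] + A[1,1] = -3 survives (and it does so for every P, not just this one), so it is the invariant.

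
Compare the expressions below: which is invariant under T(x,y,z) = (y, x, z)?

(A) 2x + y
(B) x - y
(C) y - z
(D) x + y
D

Apply T(x,y,z) = (y, x, z) to each option, i.e. replace (x, y, z) by the transformed coordinates.
Substitute the transformed coordinates into each option and compare with the original:
(A) 2x + y  ->  2(y) + (x) = x + 2y   [differs from 2x + y: not invariant]
(B) x - y  ->  (y) - (x) = -x + y   [differs from x - y: not invariant]
(C) y - z  ->  (x) - (z) = x - z   [differs from y - z: not invariant]
(D) x + y  ->  (y) + (x) = x + y   [equals x + y: invariant]

Only option (D), x + y, is unchanged by the transformation.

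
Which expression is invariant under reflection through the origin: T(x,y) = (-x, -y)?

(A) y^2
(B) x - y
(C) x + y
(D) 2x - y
A

The map is reflection through the origin: T(x,y) = (-x, -y).
Substitute the transformed coordinates into each option and compare with the original:
(A) y^2  ->  (-y)^2 = y^2   [equals y^2: invariant]
(B) x - y  ->  (-x) - (-y) = -x + y   [differs from x - y: not invariant]
(C) x + y  ->  (-x) + (-y) = -x - y   [differs from x + y: not invariant]
(D) 2x - y  ->  2(-x) - (-y) = -2x + y   [differs from 2x - y: not invariant]

Only option (A), y^2, is unchanged by the transformation.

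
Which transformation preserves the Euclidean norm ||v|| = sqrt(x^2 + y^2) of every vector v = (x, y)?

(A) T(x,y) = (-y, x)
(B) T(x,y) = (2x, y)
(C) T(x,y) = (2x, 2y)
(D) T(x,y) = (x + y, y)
A

A transformation preserves a norm if ||T(v)|| = ||v|| for every v; a single vector where the norm changes rules an option out.

(A) T(x,y) = (-y, x): preserves the norm -- it is an orthogonal map (a rotation/reflection), and (-y)^2 + (x)^2 simplifies to x^2 + y^2.
(B) T(x,y) = (2x, y): v = (1, 0) has norm sqrt((1)^2 + (0)^2) = 1, but T(v) = (2, 0) has norm 2 -- not preserved.
(C) T(x,y) = (2x, 2y): v = (1, 0) has norm sqrt((1)^2 + (0)^2) = 1, but T(v) = (2, 0) has norm 2 -- not preserved.
(D) T(x,y) = (x + y, y): v = (0, 1) has norm sqrt((0)^2 + (1)^2) = 1, but T(v) = (1, 1) has norm sqrt(2) -- not preserved.

Therefore the answer is (A).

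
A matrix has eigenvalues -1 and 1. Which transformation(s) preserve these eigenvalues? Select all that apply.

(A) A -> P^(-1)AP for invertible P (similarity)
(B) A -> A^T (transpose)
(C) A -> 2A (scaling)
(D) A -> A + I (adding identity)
A and B

Eigenvalues are preserved by:
1. Similarity transformations: A -> P^(-1)AP (same characteristic polynomial)
2. Transpose: A^T has the same eigenvalues as A

Eigenvalues are NOT preserved by:
- Adding identity: eigenvalues become -1+1, 1+1
- Scaling: eigenvalues become -2, 2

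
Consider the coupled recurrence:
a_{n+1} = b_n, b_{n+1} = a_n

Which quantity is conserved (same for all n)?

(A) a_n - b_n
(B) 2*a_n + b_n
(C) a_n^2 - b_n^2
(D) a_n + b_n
D

Replace a_n by a_{n+1} = b_n and b_n by b_{n+1} = a_n in each option and simplify:
(A) a_n - b_n  ->  (b_n) - (a_n) = -a_n + b_n   [not conserved]
(B) 2*a_n + b_n  ->  2*(b_n) + (a_n) = a_n + 2*b_n   [not conserved]
(C) a_n^2 - b_n^2  ->  (b_n)^2 - (a_n)^2 = -a_n^2 + b_n^2   [not conserved]
(D) a_n + b_n  ->  (b_n) + (a_n) = a_n + b_n   [conserved]

Only (D) a_n + b_n returns to itself after one step, so it is the conserved quantity.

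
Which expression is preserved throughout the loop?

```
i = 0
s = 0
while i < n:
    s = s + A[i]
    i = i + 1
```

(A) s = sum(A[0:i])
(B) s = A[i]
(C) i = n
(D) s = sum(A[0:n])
A

A loop invariant must hold before the first iteration and be re-established by every execution of the body.

(A) s = sum(A[0:i]): Initially i = 0 and s = 0 = sum of the empty slice A[0:0]. If s = sum(A[0:i]) holds at the top of an iteration, the body sets s to sum(A[0:i]) + A[i] = sum(A[0:i+1]) and then i to i+1, so s = sum(A[0:i]) holds again. At exit i = n, giving s = sum(A[0:n]).

The other options fail:
(B) s = A[i]: after the first iteration s = A[0] but i = 1, so s = A[i] compares s with the wrong element (and fails in general).
(C) i = n: false initially (i = 0); it is the exit condition, not an invariant.
(D) s = sum(A[0:n]): false before the loop (s = 0, not the full sum) -- it only becomes true at exit.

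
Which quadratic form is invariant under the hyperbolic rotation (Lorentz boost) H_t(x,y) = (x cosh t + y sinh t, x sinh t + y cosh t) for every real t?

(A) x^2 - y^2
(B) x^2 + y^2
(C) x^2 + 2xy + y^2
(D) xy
A

Write x' = x cosh t + y sinh t, y' = x sinh t + y cosh t and substitute into each option:
(A) x^2 - y^2: (x cosh t + y sinh t)^2 - (x sinh t + y cosh t)^2 = x^2(cosh^2 t - sinh^2 t) + 2xy(cosh t sinh t - sinh t cosh t) + y^2(sinh^2 t - cosh^2 t) = x^2 - y^2   [invariant, using cosh^2 t - sinh^2 t = 1]
(B) x^2 + y^2: (x cosh t + y sinh t)^2 + (x sinh t + y cosh t)^2 = (x^2 + y^2)(cosh^2 t + sinh^2 t) + 4xy sinh t cosh t = (x^2 + y^2) cosh 2t + 2xy sinh 2t   [not invariant for t != 0]
(C) x^2 + 2xy + y^2: (x' + y')^2 with x' + y' = (x + y)(cosh t + sinh t) = (x + y)e^t, so it becomes (x + y)^2 e^(2t)   [not invariant for t != 0]
(D) xy: (x cosh t + y sinh t)(x sinh t + y cosh t) = xy(cosh^2 t + sinh^2 t) + (x^2 + y^2) sinh t cosh t = xy cosh 2t + (x^2 + y^2)(sinh 2t)/2   [not invariant for t != 0]

Only (A) x^2 - y^2 is unchanged; it is the Minkowski form preserved by Lorentz boosts, just as x^2 + y^2 is preserved by ordinary rotations.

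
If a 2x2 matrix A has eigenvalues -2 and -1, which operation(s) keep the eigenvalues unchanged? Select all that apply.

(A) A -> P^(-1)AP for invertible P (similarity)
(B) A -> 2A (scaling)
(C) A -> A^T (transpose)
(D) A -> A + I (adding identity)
A and C

Eigenvalues are preserved by:
1. Similarity transformations: A -> P^(-1)AP (same characteristic polynomial)
2. Transpose: A^T has the same eigenvalues as A

Eigenvalues are NOT preserved by:
- Adding identity: eigenvalues become -2+1, -1+1
- Scaling: eigenvalues become -4, -2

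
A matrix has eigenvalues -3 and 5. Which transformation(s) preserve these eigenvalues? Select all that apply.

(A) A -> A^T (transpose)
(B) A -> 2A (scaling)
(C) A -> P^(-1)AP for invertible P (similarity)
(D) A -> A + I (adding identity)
A and C

Eigenvalues are preserved by:
1. Similarity transformations: A -> P^(-1)AP (same characteristic polynomial)
2. Transpose: A^T has the same eigenvalues as A

Eigenvalues are NOT preserved by:
- Adding identity: eigenvalues become -3+1, 5+1
- Scaling: eigenvalues become -6, 10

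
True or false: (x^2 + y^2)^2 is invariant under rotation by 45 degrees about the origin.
True

Applying rotation by 45 degrees: x' = x*cos(45 degrees) - y*sin(45 degrees) = sqrt(2)x/2 - sqrt(2)y/2, y' = x*sin(45 degrees) + y*cos(45 degrees) = sqrt(2)x/2 + sqrt(2)y/2

Substituting into (x^2 + y^2)^2:
((sqrt(2)x/2 - sqrt(2)y/2)^2 + (sqrt(2)x/2 + sqrt(2)y/2)^2)^2
= x^4 + 2x^2y^2 + y^4 = (x^2 + y^2)^2

This equals the original expression (x^2 + y^2)^2, so it IS invariant.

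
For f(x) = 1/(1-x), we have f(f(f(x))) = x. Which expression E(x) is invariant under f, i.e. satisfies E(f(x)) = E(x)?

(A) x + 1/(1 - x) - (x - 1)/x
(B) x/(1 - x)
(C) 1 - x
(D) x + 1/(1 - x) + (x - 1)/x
D

Replace x by f(x) = 1/(1 - x) in each option and simplify. As a quick numerical cross-check, also compare E(4) with E(f(4)) = E(-1/3).

(A) x + 1/(1 - x) - (x - 1)/x  ->  (1/(1 - x)) + 1/(1 - (1/(1 - x))) - ((1/(1 - x)) - 1)/(1/(1 - x)) = (x^2(1 - x) - x + (x - 1)^2)/(x(x - 1)); check: E(4) = 35/12 but E(-1/3) = -43/12.   [not invariant]
(B) x/(1 - x)  ->  (1/(1 - x))/(1 - (1/(1 - x))) = -1/x; check: E(4) = -4/3 but E(-1/3) = -1/4.   [not invariant]
(C) 1 - x  ->  1 - (1/(1 - x)) = x/(x - 1); check: E(4) = -3 but E(-1/3) = 4/3.   [not invariant]
(D) x + 1/(1 - x) + (x - 1)/x  ->  (1/(1 - x)) + 1/(1 - (1/(1 - x))) + ((1/(1 - x)) - 1)/(1/(1 - x)), which simplifies back to x + 1/(1 - x) + (x - 1)/x; check: E(4) = 53/12, E(-1/3) = 53/12.   [invariant]

Only (D) is unchanged. Indeed f(f(x)) = 1/(1 - 1/(1-x)) = (1-x)/(-x) = (x-1)/x, so E(x) = x + f(x) + f(f(x)) is the sum over the whole 3-cycle; applying f just permutes the three terms cyclically (x -> f(x) -> f(f(x)) -> x), leaving the sum unchanged.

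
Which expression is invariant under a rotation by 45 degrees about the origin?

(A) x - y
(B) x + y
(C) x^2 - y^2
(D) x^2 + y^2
D

A rotation by 45 degrees sends (x, y) to (sqrt(2)x/2 - sqrt(2)y/2, sqrt(2)x/2 + sqrt(2)y/2).
Substitute the transformed coordinates into each option and compare with the original:
(A) x - y  ->  (sqrt(2)x/2 - sqrt(2)y/2) - (sqrt(2)x/2 + sqrt(2)y/2) = -sqrt(2)y   [differs from x - y: not invariant]
(B) x + y  ->  (sqrt(2)x/2 - sqrt(2)y/2) + (sqrt(2)x/2 + sqrt(2)y/2) = sqrt(2)x   [differs from x + y: not invariant]
(C) x^2 - y^2  ->  (sqrt(2)x/2 - sqrt(2)y/2)^2 - (sqrt(2)x/2 + sqrt(2)y/2)^2 = -2xy   [differs from x^2 - y^2: not invariant]
(D) x^2 + y^2  ->  (sqrt(2)x/2 - sqrt(2)y/2)^2 + (sqrt(2)x/2 + sqrt(2)y/2)^2 = x^2 + y^2   [equals x^2 + y^2: invariant]

Only option (D), x^2 + y^2, is unchanged by the transformation.
Geometrically, x^2 + y^2 is the squared distance from the origin, which every rotation about the origin preserves.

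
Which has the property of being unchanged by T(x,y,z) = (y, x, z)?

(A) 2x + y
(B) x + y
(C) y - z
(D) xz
B

Apply T(x,y,z) = (y, x, z) to each option, i.e. replace (x, y, z) by the transformed coordinates.
Substitute the transformed coordinates into each option and compare with the original:
(A) 2x + y  ->  2(y) + (x) = x + 2y   [differs from 2x + y: not invariant]
(B) x + y  ->  (y) + (x) = x + y   [equals x + y: invariant]
(C) y - z  ->  (x) - (z) = x - z   [differs from y - z: not invariant]
(D) xz  ->  (y)(z) = yz   [differs from xz: not invariant]

Only option (B), x + y, is unchanged by the transformation.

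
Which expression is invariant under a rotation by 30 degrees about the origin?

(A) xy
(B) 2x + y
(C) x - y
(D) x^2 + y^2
D

A rotation by 30 degrees sends (x, y) to (sqrt(3)x/2 - y/2, x/2 + sqrt(3)y/2).
Substitute the transformed coordinates into each option and compare with the original:
(A) xy  ->  (sqrt(3)x/2 - y/2)(x/2 + sqrt(3)y/2) = sqrt(3)x^2/4 + xy/2 - sqrt(3)y^2/4   [differs from xy: not invariant]
(B) 2x + y  ->  2(sqrt(3)x/2 - y/2) + (x/2 + sqrt(3)y/2) = x/2 + sqrt(3)x - y + sqrt(3)y/2   [differs from 2x + y: not invariant]
(C) x - y  ->  (sqrt(3)x/2 - y/2) - (x/2 + sqrt(3)y/2) = -x/2 + sqrt(3)x/2 - sqrt(3)y/2 - y/2   [differs from x - y: not invariant]
(D) x^2 + y^2  ->  (sqrt(3)x/2 - y/2)^2 + (x/2 + sqrt(3)y/2)^2 = x^2 + y^2   [equals x^2 + y^2: invariant]

Only option (D), x^2 + y^2, is unchanged by the transformation.
Geometrically, x^2 + y^2 is the squared distance from the origin, which every rotation about the origin preserves.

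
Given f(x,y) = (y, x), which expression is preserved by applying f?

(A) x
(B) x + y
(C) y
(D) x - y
B

For f(x,y) = (y, x):
After applying f: x' = y, y' = x. So x' + y' = y + x = x + y.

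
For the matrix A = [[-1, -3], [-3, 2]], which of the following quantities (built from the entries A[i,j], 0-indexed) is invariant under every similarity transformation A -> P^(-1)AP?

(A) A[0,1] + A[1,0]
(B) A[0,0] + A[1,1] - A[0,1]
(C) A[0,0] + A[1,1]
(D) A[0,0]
C

A[0,0] + A[1,1] is the trace of A. By the cyclic property of the trace, tr(P^(-1)AP) = tr(APP^(-1)) = tr(A), so it is the same for every matrix similar to A.

The other combinations are not similarity invariants. For example, take P = [[1, 2], [0, 1]] (det P = 1), so P^(-1) = [[1, -2], [0, 1]] and
B = P^(-1)AP = [[5, 3], [-3, -4]].
Evaluating each option on A and on B:
(A) A[0,1] + A[1,0]: -6 for A, 0 for B -> changes
(B) A[0,0] + A[1,1] - A[0,1]: 4 for A, -2 for B -> changes
(C) A[0,0] + A[1,1]: 1 for A, 1 for B -> unchanged
(D) A[0,0]: -1 for A, 5 for B -> changes

Only (C) A[0,0] + A[1,1] = 1 survives (and it does so for every P, not just this one), so it is the invariant.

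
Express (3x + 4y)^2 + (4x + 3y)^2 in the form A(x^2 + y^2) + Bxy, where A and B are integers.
25(x^2 + y^2) + 48xy

Expanding: (3x + 4y)^2 = 9x^2 + 24xy + 16y^2
(4x + 3y)^2 = 16x^2 + 24xy + 9y^2
Sum = (9+16)(x^2+y^2) + 48xy = 25(x^2 + y^2) + 48xy
This is symmetric in x and y.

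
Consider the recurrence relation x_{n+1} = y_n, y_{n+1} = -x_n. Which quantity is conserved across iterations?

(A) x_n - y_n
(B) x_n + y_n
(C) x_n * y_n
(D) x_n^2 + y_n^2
D

For the recurrence x_{n+1} = y_n, y_{n+1} = -x_n:

x_{n+1}^2 + y_{n+1}^2 = y_n^2 + (-x_n)^2 = x_n^2 + y_n^2
The sum of squares is conserved (like energy in a harmonic oscillator).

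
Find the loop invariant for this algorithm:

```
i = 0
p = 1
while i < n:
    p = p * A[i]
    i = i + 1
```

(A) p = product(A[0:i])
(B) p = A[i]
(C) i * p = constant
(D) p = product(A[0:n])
A

A loop invariant must hold before the first iteration and be re-established by every execution of the body.

(A) p = product(A[0:i]): Initially i = 0 and p = 1 = product of the empty slice A[0:0]. If p = product(A[0:i]) holds at the top of an iteration, the body sets p to product(A[0:i]) * A[i] = product(A[0:i+1]) and then i to i+1, so the property is restored. At exit i = n, giving p = product(A[0:n]).

The other options fail:
(B) p = A[i]: after the first iteration p = A[0] but i = 1; in general p is a product of several elements, not a single one.
(C) i * p = constant: initially i * p = 0, but after one iteration it is 1 * A[0], which is nonzero in general.
(D) p = product(A[0:n]): false before the loop (p = 1, not the full product) -- it only becomes true at exit.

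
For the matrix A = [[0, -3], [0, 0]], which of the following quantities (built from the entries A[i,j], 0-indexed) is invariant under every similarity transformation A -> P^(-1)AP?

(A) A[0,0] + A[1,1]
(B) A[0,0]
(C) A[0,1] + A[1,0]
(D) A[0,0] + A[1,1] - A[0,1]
A

A[0,0] + A[1,1] is the trace of A. By the cyclic property of the trace, tr(P^(-1)AP) = tr(APP^(-1)) = tr(A), so it is the same for every matrix similar to A.

The other combinations are not similarity invariants. For example, take P = [[1, 1], [1, 2]] (det P = 1), so P^(-1) = [[2, -1], [-1, 1]] and
B = P^(-1)AP = [[-6, -12], [3, 6]].
Evaluating each option on A and on B:
(A) A[0,0] + A[1,1]: 0 for A, 0 for B -> unchanged
(B) A[0,0]: 0 for A, -6 for B -> changes
(C) A[0,1] + A[1,0]: -3 for A, -9 for B -> changes
(D) A[0,0] + A[1,1] - A[0,1]: 3 for A, 12 for B -> changes

Only (A) A[0,0] + A[1,1] = 0 survives (and it does so for every P, not just this one), so it is the invariant.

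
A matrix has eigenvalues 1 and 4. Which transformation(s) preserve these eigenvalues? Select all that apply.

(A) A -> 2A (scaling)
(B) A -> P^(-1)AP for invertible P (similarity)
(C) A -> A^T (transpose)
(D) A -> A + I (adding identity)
B and C

Eigenvalues are preserved by:
1. Similarity transformations: A -> P^(-1)AP (same characteristic polynomial)
2. Transpose: A^T has the same eigenvalues as A

Eigenvalues are NOT preserved by:
- Adding identity: eigenvalues become 1+1, 4+1
- Scaling: eigenvalues become 2, 8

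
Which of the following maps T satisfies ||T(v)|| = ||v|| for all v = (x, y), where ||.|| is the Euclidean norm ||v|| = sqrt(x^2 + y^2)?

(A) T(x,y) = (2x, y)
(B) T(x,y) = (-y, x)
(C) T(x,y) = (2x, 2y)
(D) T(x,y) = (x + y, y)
B

A transformation preserves a norm if ||T(v)|| = ||v|| for every v; a single vector where the norm changes rules an option out.

(A) T(x,y) = (2x, y): v = (1, 0) has norm sqrt((1)^2 + (0)^2) = 1, but T(v) = (2, 0) has norm 2 -- not preserved.
(B) T(x,y) = (-y, x): preserves the norm -- it is an orthogonal map (a rotation/reflection), and (-y)^2 + (x)^2 simplifies to x^2 + y^2.
(C) T(x,y) = (2x, 2y): v = (1, 0) has norm sqrt((1)^2 + (0)^2) = 1, but T(v) = (2, 0) has norm 2 -- not preserved.
(D) T(x,y) = (x + y, y): v = (0, 1) has norm sqrt((0)^2 + (1)^2) = 1, but T(v) = (1, 1) has norm sqrt(2) -- not preserved.

Therefore the answer is (B).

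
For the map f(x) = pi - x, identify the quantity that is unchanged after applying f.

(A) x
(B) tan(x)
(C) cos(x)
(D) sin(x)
D

For f(x) = pi - x:
sin(pi - x) = sin(x), so sine is invariant under this transformation.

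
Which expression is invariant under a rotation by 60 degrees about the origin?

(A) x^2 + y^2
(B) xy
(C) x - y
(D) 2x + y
A

A rotation by 60 degrees sends (x, y) to (x/2 - sqrt(3)y/2, sqrt(3)x/2 + y/2).
Substitute the transformed coordinates into each option and compare with the original:
(A) x^2 + y^2  ->  (x/2 - sqrt(3)y/2)^2 + (sqrt(3)x/2 + y/2)^2 = x^2 + y^2   [equals x^2 + y^2: invariant]
(B) xy  ->  (x/2 - sqrt(3)y/2)(sqrt(3)x/2 + y/2) = sqrt(3)x^2/4 - xy/2 - sqrt(3)y^2/4   [differs from xy: not invariant]
(C) x - y  ->  (x/2 - sqrt(3)y/2) - (sqrt(3)x/2 + y/2) = -sqrt(3)x/2 + x/2 - sqrt(3)y/2 - y/2   [differs from x - y: not invariant]
(D) 2x + y  ->  2(x/2 - sqrt(3)y/2) + (sqrt(3)x/2 + y/2) = sqrt(3)x/2 + x - sqrt(3)y + y/2   [differs from 2x + y: not invariant]

Only option (A), x^2 + y^2, is unchanged by the transformation.
Geometrically, x^2 + y^2 is the squared distance from the origin, which every rotation about the origin preserves.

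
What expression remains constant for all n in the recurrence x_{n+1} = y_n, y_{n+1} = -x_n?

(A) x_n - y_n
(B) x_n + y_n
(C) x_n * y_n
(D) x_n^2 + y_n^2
D

For the recurrence x_{n+1} = y_n, y_{n+1} = -x_n:

x_{n+1}^2 + y_{n+1}^2 = y_n^2 + (-x_n)^2 = x_n^2 + y_n^2
The sum of squares is conserved (like energy in a harmonic oscillator).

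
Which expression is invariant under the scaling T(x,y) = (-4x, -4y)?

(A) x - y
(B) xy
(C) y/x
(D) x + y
C

Under the uniform scaling T(x,y) = (-4x, -4y):
Substitute the transformed coordinates into each option and compare with the original:
(A) x - y  ->  (-4x) - (-4y) = -4x + 4y   [differs from x - y: not invariant]
(B) xy  ->  (-4x)(-4y) = 16xy   [differs from xy: not invariant]
(C) y/x  ->  (-4y)/(-4x) = y/x   [equals y/x: invariant]
(D) x + y  ->  (-4x) + (-4y) = -4x - 4y   [differs from x + y: not invariant]

Only option (C), y/x, is unchanged by the transformation.
The common factor -4 cancels in a ratio of coordinates, while sums, products and sums of squares pick up factors of -4 or 16.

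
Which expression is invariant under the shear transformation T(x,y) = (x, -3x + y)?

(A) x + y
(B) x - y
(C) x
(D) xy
C

Under the shear T(x,y) = (x, -3x + y):
Substitute the transformed coordinates into each option and compare with the original:
(A) x + y  ->  (x) + (-3x + y) = -2x + y   [differs from x + y: not invariant]
(B) x - y  ->  (x) - (-3x + y) = 4x - y   [differs from x - y: not invariant]
(C) x  ->  (x) = x   [equals x: invariant]
(D) xy  ->  (x)(-3x + y) = -3x^2 + xy   [differs from xy: not invariant]

Only option (C), x, is unchanged by the transformation.
A vertical shear moves points parallel to the y-axis, so the x-coordinate (and any function of x alone) is unchanged.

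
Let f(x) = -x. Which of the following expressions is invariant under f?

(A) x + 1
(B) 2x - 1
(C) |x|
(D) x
C

For f(x) = -x:
Applying f replaces x by -x. Since |-x| = |x|, the absolute value is unchanged by f, whereas x -> -x, 2x - 1 -> -2x - 1 and x + 1 -> -x + 1 all change.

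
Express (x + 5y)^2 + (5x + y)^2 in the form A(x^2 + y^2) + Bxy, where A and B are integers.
26(x^2 + y^2) + 20xy

Expanding: (x + 5y)^2 = x^2 + 10xy + 25y^2
(5x + y)^2 = 25x^2 + 10xy + y^2
Sum = (1+25)(x^2+y^2) + 20xy = 26(x^2 + y^2) + 20xy
This is symmetric in x and y.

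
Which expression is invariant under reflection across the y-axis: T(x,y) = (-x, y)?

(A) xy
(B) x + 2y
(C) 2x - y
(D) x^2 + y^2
D

The map is reflection across the y-axis: T(x,y) = (-x, y).
Substitute the transformed coordinates into each option and compare with the original:
(A) xy  ->  (-x)(y) = -xy   [differs from xy: not invariant]
(B) x + 2y  ->  (-x) + 2(y) = -x + 2y   [differs from x + 2y: not invariant]
(C) 2x - y  ->  2(-x) - (y) = -2x - y   [differs from 2x - y: not invariant]
(D) x^2 + y^2  ->  (-x)^2 + (y)^2 = x^2 + y^2   [equals x^2 + y^2: invariant]

Only option (D), x^2 + y^2, is unchanged by the transformation.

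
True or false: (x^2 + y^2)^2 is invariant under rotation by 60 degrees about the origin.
True

Applying rotation by 60 degrees: x' = x*cos(60 degrees) - y*sin(60 degrees) = x/2 - sqrt(3)y/2, y' = x*sin(60 degrees) + y*cos(60 degrees) = sqrt(3)x/2 + y/2

Substituting into (x^2 + y^2)^2:
((x/2 - sqrt(3)y/2)^2 + (sqrt(3)x/2 + y/2)^2)^2
= x^4 + 2x^2y^2 + y^4 = (x^2 + y^2)^2

This equals the original expression (x^2 + y^2)^2, so it IS invariant.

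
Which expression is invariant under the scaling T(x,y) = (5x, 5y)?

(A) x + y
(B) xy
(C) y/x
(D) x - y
C

Under the uniform scaling T(x,y) = (5x, 5y):
Substitute the transformed coordinates into each option and compare with the original:
(A) x + y  ->  (5x) + (5y) = 5x + 5y   [differs from x + y: not invariant]
(B) xy  ->  (5x)(5y) = 25xy   [differs from xy: not invariant]
(C) y/x  ->  (5y)/(5x) = y/x   [equals y/x: invariant]
(D) x - y  ->  (5x) - (5y) = 5x - 5y   [differs from x - y: not invariant]

Only option (C), y/x, is unchanged by the transformation.
The common factor 5 cancels in a ratio of coordinates, while sums, products and sums of squares pick up factors of 5 or 25.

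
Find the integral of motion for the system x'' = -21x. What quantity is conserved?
E = (x')^2 + 21x^2

Multiply the equation by x':
x' * x'' = -21x * x'
The left side is d/dt[(x')^2/2] and the right side is d/dt[-21x^2/2], so
d/dt[(x')^2/2 + 21x^2/2] = 0, i.e. (x')^2/2 + 21x^2/2 = constant.
Multiplying by 2, the integral of motion is E = (x')^2 + 21x^2.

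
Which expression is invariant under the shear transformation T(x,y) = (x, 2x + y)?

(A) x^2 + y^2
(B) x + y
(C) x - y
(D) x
D

Under the shear T(x,y) = (x, 2x + y):
Substitute the transformed coordinates into each option and compare with the original:
(A) x^2 + y^2  ->  (x)^2 + (2x + y)^2 = 5x^2 + 4xy + y^2   [differs from x^2 + y^2: not invariant]
(B) x + y  ->  (x) + (2x + y) = 3x + y   [differs from x + y: not invariant]
(C) x - y  ->  (x) - (2x + y) = -x - y   [differs from x - y: not invariant]
(D) x  ->  (x) = x   [equals x: invariant]

Only option (D), x, is unchanged by the transformation.
A vertical shear moves points parallel to the y-axis, so the x-coordinate (and any function of x alone) is unchanged.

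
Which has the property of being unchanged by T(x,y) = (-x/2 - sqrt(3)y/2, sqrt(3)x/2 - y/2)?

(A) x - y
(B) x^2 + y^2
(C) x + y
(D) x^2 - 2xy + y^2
B

An expression E(x,y) is invariant under T if E(T(x,y)) = E(x,y). Here T(x,y) = (-x/2 - sqrt(3)y/2, sqrt(3)x/2 - y/2).
Substitute the transformed coordinates into each option and compare with the original:
(A) x - y  ->  (-x/2 - sqrt(3)y/2) - (sqrt(3)x/2 - y/2) = -sqrt(3)x/2 - x/2 - sqrt(3)y/2 + y/2   [differs from x - y: not invariant]
(B) x^2 + y^2  ->  (-x/2 - sqrt(3)y/2)^2 + (sqrt(3)x/2 - y/2)^2 = x^2 + y^2   [equals x^2 + y^2: invariant]
(C) x + y  ->  (-x/2 - sqrt(3)y/2) + (sqrt(3)x/2 - y/2) = -x/2 + sqrt(3)x/2 - sqrt(3)y/2 - y/2   [differs from x + y: not invariant]
(D) x^2 - 2xy + y^2  ->  (-x/2 - sqrt(3)y/2)^2 - 2(-x/2 - sqrt(3)y/2)(sqrt(3)x/2 - y/2) + (sqrt(3)x/2 - y/2)^2 = sqrt(3)x^2/2 + x^2 + xy - sqrt(3)y^2/2 + y^2   [differs from x^2 - 2xy + y^2: not invariant]

Only option (B), x^2 + y^2, is unchanged by the transformation.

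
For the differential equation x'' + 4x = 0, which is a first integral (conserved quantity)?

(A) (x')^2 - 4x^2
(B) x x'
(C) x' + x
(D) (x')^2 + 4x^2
D

A first integral I satisfies dI/dt = 0 along every solution. Differentiate each option and use the equation of motion:
(A) d/dt[(x')^2 - 4x^2] = 2x'x'' - 8x x' = -16x x', not identically 0
(B) d/dt[x x'] = (x')^2 + x x'' = (x')^2 - 4x^2, not identically 0
(C) d/dt[x' + x] = x'' + x' = -4x + x', not identically 0
(D) d/dt[(x')^2 + 4x^2] = 2x'x'' + 8x x' = 2x'(-4x) + 8x x' = 0

Only (D) has zero time-derivative. So the energy-like quantity (x')^2 + 4x^2 is the first integral.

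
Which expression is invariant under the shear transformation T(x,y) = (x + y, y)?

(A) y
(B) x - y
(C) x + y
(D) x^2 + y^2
A

Under the shear T(x,y) = (x + y, y):
Substitute the transformed coordinates into each option and compare with the original:
(A) y  ->  (y) = y   [equals y: invariant]
(B) x - y  ->  (x + y) - (y) = x   [differs from x - y: not invariant]
(C) x + y  ->  (x + y) + (y) = x + 2y   [differs from x + y: not invariant]
(D) x^2 + y^2  ->  (x + y)^2 + (y)^2 = x^2 + 2xy + 2y^2   [differs from x^2 + y^2: not invariant]

Only option (A), y, is unchanged by the transformation.
A horizontal shear moves points parallel to the x-axis, so the y-coordinate (and any function of y alone) is unchanged.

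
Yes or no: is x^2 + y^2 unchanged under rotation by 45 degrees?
Yes

Applying rotation by 45 degrees: x' = x*cos(45 degrees) - y*sin(45 degrees) = sqrt(2)x/2 - sqrt(2)y/2, y' = x*sin(45 degrees) + y*cos(45 degrees) = sqrt(2)x/2 + sqrt(2)y/2

Substituting into x^2 + y^2:
(sqrt(2)x/2 - sqrt(2)y/2)^2 + (sqrt(2)x/2 + sqrt(2)y/2)^2
= x^2 + y^2

This equals the original expression x^2 + y^2, so it IS invariant.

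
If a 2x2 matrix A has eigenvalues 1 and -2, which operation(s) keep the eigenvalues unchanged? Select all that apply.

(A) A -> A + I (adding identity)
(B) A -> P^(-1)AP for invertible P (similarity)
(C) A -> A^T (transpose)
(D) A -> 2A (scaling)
B and C

Eigenvalues are preserved by:
1. Similarity transformations: A -> P^(-1)AP (same characteristic polynomial)
2. Transpose: A^T has the same eigenvalues as A

Eigenvalues are NOT preserved by:
- Adding identity: eigenvalues become 1+1, -2+1
- Scaling: eigenvalues become 2, -4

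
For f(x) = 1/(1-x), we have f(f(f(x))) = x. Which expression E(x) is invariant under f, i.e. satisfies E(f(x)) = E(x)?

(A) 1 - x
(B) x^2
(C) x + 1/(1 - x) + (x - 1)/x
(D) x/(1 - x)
C

Replace x by f(x) = 1/(1 - x) in each option and simplify. As a quick numerical cross-check, also compare E(5) with E(f(5)) = E(-1/4).

(A) 1 - x  ->  1 - (1/(1 - x)) = x/(x - 1); check: E(5) = -4 but E(-1/4) = 5/4.   [not invariant]
(B) x^2  ->  (1/(1 - x))^2 = (x - 1)^(-2); check: E(5) = 25 but E(-1/4) = 1/16.   [not invariant]
(C) x + 1/(1 - x) + (x - 1)/x  ->  (1/(1 - x)) + 1/(1 - (1/(1 - x))) + ((1/(1 - x)) - 1)/(1/(1 - x)), which simplifies back to x + 1/(1 - x) + (x - 1)/x; check: E(5) = 111/20, E(-1/4) = 111/20.   [invariant]
(D) x/(1 - x)  ->  (1/(1 - x))/(1 - (1/(1 - x))) = -1/x; check: E(5) = -5/4 but E(-1/4) = -1/5.   [not invariant]

Only (C) is unchanged. Indeed f(f(x)) = 1/(1 - 1/(1-x)) = (1-x)/(-x) = (x-1)/x, so E(x) = x + f(x) + f(f(x)) is the sum over the whole 3-cycle; applying f just permutes the three terms cyclically (x -> f(x) -> f(f(x)) -> x), leaving the sum unchanged.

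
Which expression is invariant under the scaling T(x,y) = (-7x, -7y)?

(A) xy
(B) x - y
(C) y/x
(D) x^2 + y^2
C

Under the uniform scaling T(x,y) = (-7x, -7y):
Substitute the transformed coordinates into each option and compare with the original:
(A) xy  ->  (-7x)(-7y) = 49xy   [differs from xy: not invariant]
(B) x - y  ->  (-7x) - (-7y) = -7x + 7y   [differs from x - y: not invariant]
(C) y/x  ->  (-7y)/(-7x) = y/x   [equals y/x: invariant]
(D) x^2 + y^2  ->  (-7x)^2 + (-7y)^2 = 49x^2 + 49y^2   [differs from x^2 + y^2: not invariant]

Only option (C), y/x, is unchanged by the transformation.
The common factor -7 cancels in a ratio of coordinates, while sums, products and sums of squares pick up factors of -7 or 49.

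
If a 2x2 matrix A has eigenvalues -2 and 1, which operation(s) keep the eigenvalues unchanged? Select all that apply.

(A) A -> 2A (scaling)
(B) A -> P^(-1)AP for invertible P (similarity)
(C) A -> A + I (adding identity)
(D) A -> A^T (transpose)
B and D

Eigenvalues are preserved by:
1. Similarity transformations: A -> P^(-1)AP (same characteristic polynomial)
2. Transpose: A^T has the same eigenvalues as A

Eigenvalues are NOT preserved by:
- Adding identity: eigenvalues become -2+1, 1+1
- Scaling: eigenvalues become -4, 2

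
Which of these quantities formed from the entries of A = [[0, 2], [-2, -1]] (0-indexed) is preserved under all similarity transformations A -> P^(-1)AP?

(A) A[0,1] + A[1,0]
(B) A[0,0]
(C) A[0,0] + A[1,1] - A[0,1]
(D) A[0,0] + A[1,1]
D

A[0,0] + A[1,1] is the trace of A. By the cyclic property of the trace, tr(P^(-1)AP) = tr(APP^(-1)) = tr(A), so it is the same for every matrix similar to A.

The other combinations are not similarity invariants. For example, take P = [[1, 2], [0, 1]] (det P = 1), so P^(-1) = [[1, -2], [0, 1]] and
B = P^(-1)AP = [[4, 12], [-2, -5]].
Evaluating each option on A and on B:
(A) A[0,1] + A[1,0]: 0 for A, 10 for B -> changes
(B) A[0,0]: 0 for A, 4 for B -> changes
(C) A[0,0] + A[1,1] - A[0,1]: -3 for A, -13 for B -> changes
(D) A[0,0] + A[1,1]: -1 for A, -1 for B -> unchanged

Only (D) A[0,0] + A[1,1] = -1 survives (and it does so for every P, not just this one), so it is the invariant.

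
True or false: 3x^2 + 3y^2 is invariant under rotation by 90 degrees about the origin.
True

Applying rotation by 90 degrees: x' = x*cos(90 degrees) - y*sin(90 degrees) = -y, y' = x*sin(90 degrees) + y*cos(90 degrees) = x

Substituting into 3x^2 + 3y^2:
3(-y)^2 + 3(x)^2
= 3x^2 + 3y^2

This equals the original expression 3x^2 + 3y^2, so it IS invariant.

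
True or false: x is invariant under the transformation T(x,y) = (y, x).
False

Substitute T(x,y) = (y, x) into the expression and compare with the original.

Original: x
After applying T: (y) = y

This differs from the original x (difference: -x + y), so the expression is NOT invariant.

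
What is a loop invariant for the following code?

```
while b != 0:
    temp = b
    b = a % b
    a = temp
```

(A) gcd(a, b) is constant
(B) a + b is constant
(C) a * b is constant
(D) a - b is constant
A

A loop invariant must hold before the first iteration and be re-established by every execution of the body.

(A) gcd(a, b) is constant: One iteration replaces (a, b) by (b, a mod b). Since a mod b = a - q*b for an integer q, any common divisor of a and b divides b and a mod b, and conversely; hence gcd(b, a mod b) = gcd(a, b). For instance (21, 6) -> (6, 3) keeps gcd = 3. At exit b = 0 and a = gcd of the original inputs.

The other options fail:
(B) a + b is constant: e.g. (a, b) = (21, 6) -> (6, 3): the sum goes from 27 to 9.
(C) a * b is constant: e.g. (a, b) = (21, 6) -> (6, 3): the product goes from 126 to 18.
(D) a - b is constant: e.g. (a, b) = (21, 6) -> (6, 3): the difference goes from 15 to 3.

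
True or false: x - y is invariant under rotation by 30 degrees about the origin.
False

Applying rotation by 30 degrees: x' = x*cos(30 degrees) - y*sin(30 degrees) = sqrt(3)x/2 - y/2, y' = x*sin(30 degrees) + y*cos(30 degrees) = x/2 + sqrt(3)y/2

Substituting into x - y:
(sqrt(3)x/2 - y/2) - (x/2 + sqrt(3)y/2)
= -x/2 + sqrt(3)x/2 - sqrt(3)y/2 - y/2

This differs from the original expression x - y, so it is NOT invariant.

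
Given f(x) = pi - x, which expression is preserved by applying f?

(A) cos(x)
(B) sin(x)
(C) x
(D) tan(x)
B

For f(x) = pi - x:
sin(pi - x) = sin(x), so sine is invariant under this transformation.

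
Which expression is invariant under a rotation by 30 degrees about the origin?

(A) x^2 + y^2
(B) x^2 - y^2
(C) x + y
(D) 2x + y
A

A rotation by 30 degrees sends (x, y) to (sqrt(3)x/2 - y/2, x/2 + sqrt(3)y/2).
Substitute the transformed coordinates into each option and compare with the original:
(A) x^2 + y^2  ->  (sqrt(3)x/2 - y/2)^2 + (x/2 + sqrt(3)y/2)^2 = x^2 + y^2   [equals x^2 + y^2: invariant]
(B) x^2 - y^2  ->  (sqrt(3)x/2 - y/2)^2 - (x/2 + sqrt(3)y/2)^2 = x^2/2 - sqrt(3)xy - y^2/2   [differs from x^2 - y^2: not invariant]
(C) x + y  ->  (sqrt(3)x/2 - y/2) + (x/2 + sqrt(3)y/2) = x/2 + sqrt(3)x/2 - y/2 + sqrt(3)y/2   [differs from x + y: not invariant]
(D) 2x + y  ->  2(sqrt(3)x/2 - y/2) + (x/2 + sqrt(3)y/2) = x/2 + sqrt(3)x - y + sqrt(3)y/2   [differs from 2x + y: not invariant]

Only option (A), x^2 + y^2, is unchanged by the transformation.
Geometrically, x^2 + y^2 is the squared distance from the origin, which every rotation about the origin preserves.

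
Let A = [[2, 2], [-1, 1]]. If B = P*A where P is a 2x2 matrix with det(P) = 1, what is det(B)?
4

By the multiplicative property of determinants, det(B) = det(P*A) = det(P) * det(A) = det(A),
so the determinant is invariant under multiplication by any determinant-1 matrix; we just need det(A).

det(A) = (2)(1) - (2)(-1) = 2 - (-2) = 4

Therefore det(B) = 1 * 4 = 4.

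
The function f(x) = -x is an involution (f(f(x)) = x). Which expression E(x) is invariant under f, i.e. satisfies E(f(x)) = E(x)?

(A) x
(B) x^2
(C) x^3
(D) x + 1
B

Replace x by f(x) = -x in each option and simplify. As a quick numerical cross-check, also compare E(5) with E(f(5)) = E(-5).

(A) x  ->  (-x) = -x; check: E(5) = 5 but E(-5) = -5.   [not invariant]
(B) x^2  ->  (-x)^2, which simplifies back to x^2; check: E(5) = 25, E(-5) = 25.   [invariant]
(C) x^3  ->  (-x)^3 = -x^3; check: E(5) = 125 but E(-5) = -125.   [not invariant]
(D) x + 1  ->  (-x) + 1 = 1 - x; check: E(5) = 6 but E(-5) = -4.   [not invariant]

Only (B) is unchanged. E is symmetric under swapping x with f(x) = -x, which is exactly what an involution does.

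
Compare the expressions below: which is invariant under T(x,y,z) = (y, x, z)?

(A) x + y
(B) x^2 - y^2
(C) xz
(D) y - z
A

Apply T(x,y,z) = (y, x, z) to each option, i.e. replace (x, y, z) by the transformed coordinates.
Substitute the transformed coordinates into each option and compare with the original:
(A) x + y  ->  (y) + (x) = x + y   [equals x + y: invariant]
(B) x^2 - y^2  ->  (y)^2 - (x)^2 = -x^2 + y^2   [differs from x^2 - y^2: not invariant]
(C) xz  ->  (y)(z) = yz   [differs from xz: not invariant]
(D) y - z  ->  (x) - (z) = x - z   [differs from y - z: not invariant]

Only option (A), x + y, is unchanged by the transformation.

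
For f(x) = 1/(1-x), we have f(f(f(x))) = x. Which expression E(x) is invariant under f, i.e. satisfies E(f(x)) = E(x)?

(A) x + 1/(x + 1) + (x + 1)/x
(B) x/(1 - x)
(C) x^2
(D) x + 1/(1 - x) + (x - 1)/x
D

Replace x by f(x) = 1/(1 - x) in each option and simplify. As a quick numerical cross-check, also compare E(3) with E(f(3)) = E(-1/2).

(A) x + 1/(x + 1) + (x + 1)/x  ->  (1/(1 - x)) + 1/((1/(1 - x)) + 1) + ((1/(1 - x)) + 1)/(1/(1 - x)) = (-x^3 + 6x^2 - 11x + 7)/(x^2 - 3x + 2); check: E(3) = 55/12 but E(-1/2) = 1/2.   [not invariant]
(B) x/(1 - x)  ->  (1/(1 - x))/(1 - (1/(1 - x))) = -1/x; check: E(3) = -3/2 but E(-1/2) = -1/3.   [not invariant]
(C) x^2  ->  (1/(1 - x))^2 = (x - 1)^(-2); check: E(3) = 9 but E(-1/2) = 1/4.   [not invariant]
(D) x + 1/(1 - x) + (x - 1)/x  ->  (1/(1 - x)) + 1/(1 - (1/(1 - x))) + ((1/(1 - x)) - 1)/(1/(1 - x)), which simplifies back to x + 1/(1 - x) + (x - 1)/x; check: E(3) = 19/6, E(-1/2) = 19/6.   [invariant]

Only (D) is unchanged. Indeed f(f(x)) = 1/(1 - 1/(1-x)) = (1-x)/(-x) = (x-1)/x, so E(x) = x + f(x) + f(f(x)) is the sum over the whole 3-cycle; applying f just permutes the three terms cyclically (x -> f(x) -> f(f(x)) -> x), leaving the sum unchanged.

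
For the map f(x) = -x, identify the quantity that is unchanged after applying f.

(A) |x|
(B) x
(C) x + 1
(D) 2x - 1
A

For f(x) = -x:
Applying f replaces x by -x. Since |-x| = |x|, the absolute value is unchanged by f, whereas x -> -x, 2x - 1 -> -2x - 1 and x + 1 -> -x + 1 all change.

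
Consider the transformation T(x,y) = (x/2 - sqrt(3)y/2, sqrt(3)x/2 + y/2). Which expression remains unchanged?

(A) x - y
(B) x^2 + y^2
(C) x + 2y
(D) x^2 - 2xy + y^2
B

An expression E(x,y) is invariant under T if E(T(x,y)) = E(x,y). Here T(x,y) = (x/2 - sqrt(3)y/2, sqrt(3)x/2 + y/2).
Substitute the transformed coordinates into each option and compare with the original:
(A) x - y  ->  (x/2 - sqrt(3)y/2) - (sqrt(3)x/2 + y/2) = -sqrt(3)x/2 + x/2 - sqrt(3)y/2 - y/2   [differs from x - y: not invariant]
(B) x^2 + y^2  ->  (x/2 - sqrt(3)y/2)^2 + (sqrt(3)x/2 + y/2)^2 = x^2 + y^2   [equals x^2 + y^2: invariant]
(C) x + 2y  ->  (x/2 - sqrt(3)y/2) + 2(sqrt(3)x/2 + y/2) = x/2 + sqrt(3)x - sqrt(3)y/2 + y   [differs from x + 2y: not invariant]
(D) x^2 - 2xy + y^2  ->  (x/2 - sqrt(3)y/2)^2 - 2(x/2 - sqrt(3)y/2)(sqrt(3)x/2 + y/2) + (sqrt(3)x/2 + y/2)^2 = -sqrt(3)x^2/2 + x^2 + xy + sqrt(3)y^2/2 + y^2   [differs from x^2 - 2xy + y^2: not invariant]

Only option (B), x^2 + y^2, is unchanged by the transformation.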